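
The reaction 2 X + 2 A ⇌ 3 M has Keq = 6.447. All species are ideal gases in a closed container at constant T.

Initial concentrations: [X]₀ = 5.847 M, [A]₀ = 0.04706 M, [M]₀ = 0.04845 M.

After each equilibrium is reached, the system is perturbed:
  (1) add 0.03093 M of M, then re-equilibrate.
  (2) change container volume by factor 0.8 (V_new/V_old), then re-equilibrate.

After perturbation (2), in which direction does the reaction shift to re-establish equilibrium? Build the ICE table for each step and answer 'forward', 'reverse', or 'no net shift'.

Direction: forward

Q₀ = 0.001502 vs Keq = 6.447 ⇒ Q<K, forward
Step 1:
                   X          A          M
  Initial      5.847    0.04706    0.04845
  Change    -0.04441   -0.04441    0.06662
  Equil        5.803   0.002649     0.1151
  solve Keq expr → x = 0.02221; check Q = 6.447
Then add 0.03093 M of M.
Step 2:
                   X          A          M
  Initial      5.803   0.002649      0.146
  Change    0.001074   0.001074  -0.001611
  Equil        5.804   0.003723     0.1444
  solve Keq expr → x = -5.3693e-04; check Q = 6.447
Then change container volume by factor 0.8 (V_new/V_old).
Step 3:
                   X          A          M
  Initial      7.255   0.004654     0.1805
  Change  -4.6680e-04 -4.6680e-04 7.0021e-04
  Equil        7.254   0.004187     0.1812
  solve Keq expr → x = 2.3340e-04; check Q = 6.447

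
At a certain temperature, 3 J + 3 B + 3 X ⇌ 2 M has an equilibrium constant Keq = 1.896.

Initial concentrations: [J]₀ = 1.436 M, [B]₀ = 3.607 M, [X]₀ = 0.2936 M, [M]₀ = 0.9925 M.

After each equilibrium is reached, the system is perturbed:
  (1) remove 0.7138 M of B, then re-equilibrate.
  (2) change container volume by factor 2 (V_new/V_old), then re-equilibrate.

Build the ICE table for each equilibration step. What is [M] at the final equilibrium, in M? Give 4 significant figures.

[M]_eq = 0.39 M

Q₀ = 0.2801 vs Keq = 1.896 ⇒ Q<K, forward
Step 1:
                   J          B          X          M
  I            1.436      3.607     0.2936     0.9925
  C          -0.1114    -0.1114    -0.1114    0.07428
  E            1.325      3.496     0.1822      1.067
  solve Keq expr → x = 0.03714; check Q = 1.896
Then remove 0.7138 M of B.
Step 2:
                   J          B          X          M
  I            1.325      2.782     0.1822      1.067
  C          0.03489    0.03489    0.03489   -0.02326
  E            1.359      2.817     0.2171      1.044
  solve Keq expr → x = -0.01163; check Q = 1.896
Then change container volume by factor 2 (V_new/V_old).
Step 3:
                   J          B          X          M
  I           0.6797      1.408     0.1085     0.5218
  C           0.1976     0.1976     0.1976    -0.1317
  E           0.8773      1.606     0.3061       0.39
  solve Keq expr → x = -0.06586; check Q = 1.896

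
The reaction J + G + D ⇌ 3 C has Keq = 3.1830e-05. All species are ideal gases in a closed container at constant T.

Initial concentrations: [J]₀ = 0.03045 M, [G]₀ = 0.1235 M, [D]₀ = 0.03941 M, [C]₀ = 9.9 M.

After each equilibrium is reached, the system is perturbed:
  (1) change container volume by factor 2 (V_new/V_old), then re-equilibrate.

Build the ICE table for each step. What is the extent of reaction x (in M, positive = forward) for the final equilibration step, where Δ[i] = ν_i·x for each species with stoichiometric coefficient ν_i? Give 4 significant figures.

Q₀ = 6.5470e+06 vs Keq = 3.1830e-05 ⇒ Q>K, reverse
Step 1:
                   J          G          D          C
  Initial    0.03045     0.1235    0.03941        9.9
  Change       3.265      3.265      3.265     -9.794
  Equil        3.295      3.388      3.304     0.1055
  solve Keq expr → x = -3.265; check Q = 3.1830e-05
Then change container volume by factor 2 (V_new/V_old).
Step 2:
                   J          G          D          C
  Initial      1.648      1.694      1.652    0.05275
  Change           0          0          0          0
  Equil        1.648      1.694      1.652    0.05275
  solve Keq expr → x = 0; check Q = 3.1830e-05

x = 0 M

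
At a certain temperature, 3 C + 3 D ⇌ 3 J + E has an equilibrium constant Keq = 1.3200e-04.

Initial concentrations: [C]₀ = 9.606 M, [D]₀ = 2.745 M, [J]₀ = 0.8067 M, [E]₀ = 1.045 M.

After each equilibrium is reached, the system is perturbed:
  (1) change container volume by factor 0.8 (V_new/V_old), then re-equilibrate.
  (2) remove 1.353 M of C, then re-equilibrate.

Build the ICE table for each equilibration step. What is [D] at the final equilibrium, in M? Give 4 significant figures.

Q₀ = 2.9922e-05 vs Keq = 1.3200e-04 ⇒ Q<K, forward
Step 1:
                  C         D         J         E
  Initial     9.606     2.745    0.8067     1.045
  Change    -0.3004   -0.3004    0.3004    0.1001
  Equil       9.306     2.445     1.107     1.145
  solve Keq expr → x = 0.1001; check Q = 1.3200e-04
Then change container volume by factor 0.8 (V_new/V_old).
Step 2:
                  C         D         J         E
  Initial     11.63     3.056     1.384     1.431
  Change    -0.1251   -0.1251    0.1251   0.04171
  Equil       11.51     2.931     1.509     1.473
  solve Keq expr → x = 0.04171; check Q = 1.3200e-04
Then remove 1.353 M of C.
Step 3:
                  C         D         J         E
  Initial     10.15     2.931     1.509     1.473
  Change     0.1046    0.1046   -0.1046  -0.03485
  Equil       10.26     3.035     1.404     1.438
  solve Keq expr → x = -0.03485; check Q = 1.3200e-04

[D]_eq = 3.035 M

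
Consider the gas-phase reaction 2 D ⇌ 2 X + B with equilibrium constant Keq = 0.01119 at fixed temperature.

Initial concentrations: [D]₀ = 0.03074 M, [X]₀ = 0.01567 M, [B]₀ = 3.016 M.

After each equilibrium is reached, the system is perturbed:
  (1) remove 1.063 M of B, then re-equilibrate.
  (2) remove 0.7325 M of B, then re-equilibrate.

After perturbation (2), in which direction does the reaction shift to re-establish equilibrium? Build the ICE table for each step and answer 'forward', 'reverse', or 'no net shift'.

Q₀ = 0.7837 vs Keq = 0.01119 ⇒ Q>K, reverse
Step 1:
                    D           X           B
  init        0.03074     0.01567       3.016
  Δ             0.013      -0.013   -0.006501
  eq          0.04374    0.002667       3.009
  solve Keq expr → x = -0.006501; check Q = 0.01119
Then remove 1.063 M of B.
Step 2:
                    D           X           B
  init        0.04374    0.002667       1.946
  Δ       -6.0330e-04  6.0330e-04  3.0165e-04
  eq          0.04314    0.003271       1.947
  solve Keq expr → x = 3.0165e-04; check Q = 0.01119
Then remove 0.7325 M of B.
Step 3:
                    D           X           B
  init        0.04314    0.003271       1.214
  Δ       -7.9373e-04  7.9373e-04  3.9687e-04
  eq          0.04235    0.004064       1.215
  solve Keq expr → x = 3.9687e-04; check Q = 0.01119

Direction: forward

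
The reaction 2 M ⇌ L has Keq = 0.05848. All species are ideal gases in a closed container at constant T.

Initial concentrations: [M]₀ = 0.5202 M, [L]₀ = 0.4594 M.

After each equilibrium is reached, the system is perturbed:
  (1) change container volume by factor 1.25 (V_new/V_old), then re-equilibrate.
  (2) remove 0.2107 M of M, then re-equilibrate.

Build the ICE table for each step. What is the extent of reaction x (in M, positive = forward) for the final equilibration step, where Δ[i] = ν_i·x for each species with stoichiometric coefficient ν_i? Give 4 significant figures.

Q₀ = 1.698 vs Keq = 0.05848 ⇒ Q>K, reverse
Step 1:
                   M          L
  Initial     0.5202     0.4594
  Change      0.7346    -0.3673
  Equil        1.255    0.09208
  solve Keq expr → x = -0.3673; check Q = 0.05848
Then change container volume by factor 1.25 (V_new/V_old).
Step 2:
                   M          L
  Initial      1.004    0.07367
  Change     0.02381    -0.0119
  Equil        1.028    0.06176
  solve Keq expr → x = -0.0119; check Q = 0.05848
Then remove 0.2107 M of M.
Step 3:
                   M          L
  Initial      0.817    0.06176
  Change     0.03802   -0.01901
  Equil        0.855    0.04275
  solve Keq expr → x = -0.01901; check Q = 0.05848

x = -0.01901 M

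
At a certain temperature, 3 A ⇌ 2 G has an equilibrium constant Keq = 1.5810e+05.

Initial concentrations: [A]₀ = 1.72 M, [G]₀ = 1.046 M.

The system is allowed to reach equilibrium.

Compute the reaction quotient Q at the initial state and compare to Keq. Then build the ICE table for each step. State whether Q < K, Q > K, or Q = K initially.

Q₀ = 0.215 vs Keq = 1.5810e+05 ⇒ Q<K, forward
Step 1:
                    A           G
  Initial        1.72       1.046
  Change       -1.689       1.126
  Equil       0.03102       2.172
  solve Keq expr → x = 0.563; check Q = 1.5810e+05

Q₀ = 0.215; Q < K (proceeds forward)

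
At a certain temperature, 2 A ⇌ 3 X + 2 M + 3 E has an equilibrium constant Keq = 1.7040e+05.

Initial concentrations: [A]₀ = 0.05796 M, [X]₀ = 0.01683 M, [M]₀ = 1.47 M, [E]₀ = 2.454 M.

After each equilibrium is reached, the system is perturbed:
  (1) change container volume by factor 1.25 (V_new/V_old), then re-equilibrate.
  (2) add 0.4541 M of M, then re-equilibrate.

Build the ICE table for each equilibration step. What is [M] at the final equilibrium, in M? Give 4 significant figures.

[M]_eq = 1.676 M

Q₀ = 0.04532 vs Keq = 1.7040e+05 ⇒ Q<K, forward
Step 1:
                   A          X          M          E
  init       0.05796    0.01683       1.47      2.454
  Δ         -0.05746     0.0862    0.05746     0.0862
  eq      4.9541e-04      0.103      1.527       2.54
  solve Keq expr → x = 0.02873; check Q = 1.7040e+05
Then change container volume by factor 1.25 (V_new/V_old).
Step 2:
                   A          X          M          E
  init    3.9633e-04    0.08242      1.222      2.032
  Δ       -1.9227e-04 2.8840e-04 1.9227e-04 2.8840e-04
  eq      2.0406e-04    0.08271      1.222      2.032
  solve Keq expr → x = 9.6133e-05; check Q = 1.7040e+05
Then add 0.4541 M of M.
Step 3:
                   A          X          M          E
  init    2.0406e-04    0.08271      1.676      2.032
  Δ       7.5211e-05 -1.1282e-04 -7.5211e-05 -1.1282e-04
  eq      2.7927e-04     0.0826      1.676      2.032
  solve Keq expr → x = -3.7606e-05; check Q = 1.7040e+05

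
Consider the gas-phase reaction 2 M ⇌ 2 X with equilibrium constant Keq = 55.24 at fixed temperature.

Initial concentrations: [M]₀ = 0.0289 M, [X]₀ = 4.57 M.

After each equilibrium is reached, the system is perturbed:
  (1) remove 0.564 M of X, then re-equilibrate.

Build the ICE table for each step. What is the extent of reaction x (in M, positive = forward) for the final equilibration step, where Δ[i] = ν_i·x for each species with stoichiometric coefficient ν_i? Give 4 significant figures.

Q₀ = 2.5006e+04 vs Keq = 55.24 ⇒ Q>K, reverse
Step 1:
                   M          X
  I           0.0289       4.57
  C           0.5165    -0.5165
  E           0.5454      4.054
  solve Keq expr → x = -0.2582; check Q = 55.24
Then remove 0.564 M of X.
Step 2:
                   M          X
  I           0.5454       3.49
  C         -0.06689    0.06689
  E           0.4785      3.556
  solve Keq expr → x = 0.03344; check Q = 55.24

x = 0.03344 M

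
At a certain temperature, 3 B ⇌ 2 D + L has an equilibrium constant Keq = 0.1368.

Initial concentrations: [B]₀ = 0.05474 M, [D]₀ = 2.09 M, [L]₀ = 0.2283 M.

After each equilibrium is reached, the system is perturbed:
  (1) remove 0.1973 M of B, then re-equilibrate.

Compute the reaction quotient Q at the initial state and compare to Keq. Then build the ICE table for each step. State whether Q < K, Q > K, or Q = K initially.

Q₀ = 6080; Q > K (proceeds reverse)

Q₀ = 6080 vs Keq = 0.1368 ⇒ Q>K, reverse
Step 1:
                    B           D           L
  I           0.05474        2.09      0.2283
  C            0.6361     -0.4241      -0.212
  E            0.6909       1.666     0.01625
  solve Keq expr → x = -0.212; check Q = 0.1368
Then remove 0.1973 M of B.
Step 2:
                    B           D           L
  I            0.4936       1.666     0.01625
  C           0.02739    -0.01826    -0.00913
  E             0.521       1.648    0.007125
  solve Keq expr → x = -0.00913; check Q = 0.1368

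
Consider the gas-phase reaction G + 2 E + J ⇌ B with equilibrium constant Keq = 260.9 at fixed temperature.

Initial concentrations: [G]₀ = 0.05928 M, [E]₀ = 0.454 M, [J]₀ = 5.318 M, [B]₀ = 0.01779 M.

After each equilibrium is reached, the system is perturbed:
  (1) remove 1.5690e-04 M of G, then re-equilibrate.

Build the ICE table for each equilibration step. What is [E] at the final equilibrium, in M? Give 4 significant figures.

Q₀ = 0.2738 vs Keq = 260.9 ⇒ Q<K, forward
Step 1:
                  G         E         J         B
  init      0.05928     0.454     5.318   0.01779
  Δ        -0.05879   -0.1176  -0.05879   0.05879
  eq      4.9309e-04    0.3364     5.259   0.07658
  solve Keq expr → x = 0.05879; check Q = 260.9
Then remove 1.5690e-04 M of G.
Step 2:
                  G         E         J         B
  init    3.3619e-04    0.3364     5.259   0.07658
  Δ       1.5498e-04 3.0996e-04 1.5498e-04 -1.5498e-04
  eq      4.9117e-04    0.3367     5.259   0.07642
  solve Keq expr → x = -1.5498e-04; check Q = 260.9

[E]_eq = 0.3367 M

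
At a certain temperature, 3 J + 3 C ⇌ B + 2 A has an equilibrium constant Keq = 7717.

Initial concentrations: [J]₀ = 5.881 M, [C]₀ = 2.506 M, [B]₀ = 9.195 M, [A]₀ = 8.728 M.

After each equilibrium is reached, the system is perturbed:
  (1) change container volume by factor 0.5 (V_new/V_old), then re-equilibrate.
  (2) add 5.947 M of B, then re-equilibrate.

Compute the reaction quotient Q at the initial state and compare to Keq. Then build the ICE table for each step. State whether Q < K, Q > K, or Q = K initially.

Q₀ = 0.2188 vs Keq = 7717 ⇒ Q<K, forward
Step 1:
                   J          C          B          A
  init         5.881      2.506      9.195      8.728
  Δ            -2.36      -2.36     0.7865      1.573
  eq           3.521     0.1465      9.982       10.3
  solve Keq expr → x = 0.7865; check Q = 7717
Then change container volume by factor 0.5 (V_new/V_old).
Step 2:
                   J          C          B          A
  init         7.043      0.293      19.96       20.6
  Δ          -0.1429    -0.1429    0.04762    0.09524
  eq             6.9     0.1501      20.01       20.7
  solve Keq expr → x = 0.04762; check Q = 7717
Then add 5.947 M of B.
Step 3:
                   J          C          B          A
  init           6.9     0.1501      25.96       20.7
  Δ          0.01323    0.01323   -0.00441   -0.00882
  eq           6.913     0.1633      25.95      20.69
  solve Keq expr → x = -0.00441; check Q = 7717

Q₀ = 0.2188; Q < K (proceeds forward)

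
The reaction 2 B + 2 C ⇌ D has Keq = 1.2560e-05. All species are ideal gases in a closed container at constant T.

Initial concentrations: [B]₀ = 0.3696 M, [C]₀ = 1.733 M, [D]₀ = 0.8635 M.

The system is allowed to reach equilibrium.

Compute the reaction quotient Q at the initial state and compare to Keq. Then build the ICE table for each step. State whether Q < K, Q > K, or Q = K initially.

Q₀ = 2.105 vs Keq = 1.2560e-05 ⇒ Q>K, reverse
Step 1:
                   B          C          D
  Initial     0.3696      1.733     0.8635
  Change       1.726      1.726    -0.8628
  Equil        2.095      3.459 6.5962e-04
  solve Keq expr → x = -0.8628; check Q = 1.2560e-05

Q₀ = 2.105; Q > K (proceeds reverse)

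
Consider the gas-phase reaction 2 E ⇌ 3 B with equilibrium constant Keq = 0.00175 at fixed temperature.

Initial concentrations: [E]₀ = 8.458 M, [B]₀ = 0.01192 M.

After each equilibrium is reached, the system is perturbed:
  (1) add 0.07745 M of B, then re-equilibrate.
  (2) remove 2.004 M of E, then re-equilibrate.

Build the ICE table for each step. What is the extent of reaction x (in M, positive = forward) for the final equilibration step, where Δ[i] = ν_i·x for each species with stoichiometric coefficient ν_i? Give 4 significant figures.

x = -0.02706 M

Q₀ = 2.3675e-08 vs Keq = 0.00175 ⇒ Q<K, forward
Step 1:
                   E          B
  init         8.458    0.01192
  Δ          -0.3172     0.4757
  eq           8.141     0.4877
  solve Keq expr → x = 0.1586; check Q = 0.00175
Then add 0.07745 M of B.
Step 2:
                   E          B
  init         8.141     0.5651
  Δ           0.0503   -0.07544
  eq           8.191     0.4897
  solve Keq expr → x = -0.02515; check Q = 0.00175
Then remove 2.004 M of E.
Step 3:
                   E          B
  init         6.187     0.4897
  Δ          0.05412   -0.08117
  eq           6.241     0.4085
  solve Keq expr → x = -0.02706; check Q = 0.00175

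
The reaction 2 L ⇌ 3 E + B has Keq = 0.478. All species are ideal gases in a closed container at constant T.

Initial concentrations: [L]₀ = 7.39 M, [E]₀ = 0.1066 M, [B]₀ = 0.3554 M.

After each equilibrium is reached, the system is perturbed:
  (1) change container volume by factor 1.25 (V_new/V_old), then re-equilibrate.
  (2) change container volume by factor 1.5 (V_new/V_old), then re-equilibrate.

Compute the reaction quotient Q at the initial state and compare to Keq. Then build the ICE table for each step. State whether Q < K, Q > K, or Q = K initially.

Q₀ = 7.8832e-06; Q < K (proceeds forward)

Q₀ = 7.8832e-06 vs Keq = 0.478 ⇒ Q<K, forward
Step 1:
                   L          E          B
  init          7.39     0.1066     0.3554
  Δ           -1.551      2.327     0.7756
  eq           5.839      2.433      1.131
  solve Keq expr → x = 0.7756; check Q = 0.478
Then change container volume by factor 1.25 (V_new/V_old).
Step 2:
                   L          E          B
  init         4.671      1.947     0.9048
  Δ          -0.1412     0.2118    0.07059
  eq            4.53      2.158     0.9754
  solve Keq expr → x = 0.07059; check Q = 0.478
Then change container volume by factor 1.5 (V_new/V_old).
Step 3:
                   L          E          B
  init          3.02      1.439     0.6503
  Δ          -0.1906     0.2859    0.09531
  eq           2.829      1.725     0.7456
  solve Keq expr → x = 0.09531; check Q = 0.478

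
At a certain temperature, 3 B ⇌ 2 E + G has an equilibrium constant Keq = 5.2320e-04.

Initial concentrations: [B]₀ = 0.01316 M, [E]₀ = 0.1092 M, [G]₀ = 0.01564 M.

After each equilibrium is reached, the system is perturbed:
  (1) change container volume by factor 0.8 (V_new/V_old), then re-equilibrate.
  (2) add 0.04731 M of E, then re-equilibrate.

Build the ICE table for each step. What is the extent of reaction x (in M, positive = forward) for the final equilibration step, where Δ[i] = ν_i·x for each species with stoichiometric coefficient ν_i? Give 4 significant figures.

Q₀ = 81.83 vs Keq = 5.2320e-04 ⇒ Q>K, reverse
Step 1:
                    B           E           G
  init        0.01316      0.1092     0.01564
  Δ           0.04686    -0.03124    -0.01562
  eq          0.06002     0.07796  1.8618e-05
  solve Keq expr → x = -0.01562; check Q = 5.2320e-04
Then change container volume by factor 0.8 (V_new/V_old).
Step 2:
                    B           E           G
  init        0.07503     0.09745  2.3272e-05
  Δ                 0           0           0
  eq          0.07503     0.09745  2.3272e-05
  solve Keq expr → x = 0; check Q = 5.2320e-04
Then add 0.04731 M of E.
Step 3:
                    B           E           G
  init        0.07503      0.1448  2.3272e-05
  Δ        3.8119e-05 -2.5413e-05 -1.2706e-05
  eq          0.07507      0.1447  1.0566e-05
  solve Keq expr → x = -1.2706e-05; check Q = 5.2320e-04

x = -1.2706e-05 M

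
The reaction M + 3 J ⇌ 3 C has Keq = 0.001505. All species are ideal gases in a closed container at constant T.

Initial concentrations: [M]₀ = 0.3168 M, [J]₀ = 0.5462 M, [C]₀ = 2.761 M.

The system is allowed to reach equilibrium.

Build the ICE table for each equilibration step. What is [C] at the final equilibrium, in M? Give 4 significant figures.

Q₀ = 407.7 vs Keq = 0.001505 ⇒ Q>K, reverse
Step 1:
                   M          J          C
  I           0.3168     0.5462      2.761
  C           0.8031      2.409     -2.409
  E             1.12      2.955     0.3517
  solve Keq expr → x = -0.8031; check Q = 0.001505

[C]_eq = 0.3517 M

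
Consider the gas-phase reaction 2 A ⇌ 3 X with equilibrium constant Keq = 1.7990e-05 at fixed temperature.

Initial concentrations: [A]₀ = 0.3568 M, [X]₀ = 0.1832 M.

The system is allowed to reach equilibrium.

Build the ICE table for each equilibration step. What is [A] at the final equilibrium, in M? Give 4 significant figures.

Q₀ = 0.0483 vs Keq = 1.7990e-05 ⇒ Q>K, reverse
Step 1:
                  A         X
  init       0.3568    0.1832
  Δ          0.1116   -0.1674
  eq         0.4684    0.0158
  solve Keq expr → x = -0.0558; check Q = 1.7990e-05

[A]_eq = 0.4684 M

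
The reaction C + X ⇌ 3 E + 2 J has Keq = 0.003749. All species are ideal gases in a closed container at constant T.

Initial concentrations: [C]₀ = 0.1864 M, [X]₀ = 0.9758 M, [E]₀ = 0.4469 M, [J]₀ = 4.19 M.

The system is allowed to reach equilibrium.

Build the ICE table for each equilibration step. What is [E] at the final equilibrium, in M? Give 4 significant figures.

Q₀ = 8.615 vs Keq = 0.003749 ⇒ Q>K, reverse
Step 1:
                  C         X         E         J
  I          0.1864    0.9758    0.4469      4.19
  C          0.1342    0.1342   -0.4026   -0.2684
  E          0.3206      1.11   0.04427     3.922
  solve Keq expr → x = -0.1342; check Q = 0.003749

[E]_eq = 0.04427 M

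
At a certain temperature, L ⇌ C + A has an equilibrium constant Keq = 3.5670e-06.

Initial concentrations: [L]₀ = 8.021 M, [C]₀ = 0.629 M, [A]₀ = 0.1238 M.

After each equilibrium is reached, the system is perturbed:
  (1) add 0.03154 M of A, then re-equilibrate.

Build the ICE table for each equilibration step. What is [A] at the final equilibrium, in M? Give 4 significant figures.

[A]_eq = 6.1565e-05 M

Q₀ = 0.009708 vs Keq = 3.5670e-06 ⇒ Q>K, reverse
Step 1:
                    L           C           A
  Initial       8.021       0.629      0.1238
  Change       0.1237     -0.1237     -0.1237
  Equil         8.145      0.5053  5.7500e-05
  solve Keq expr → x = -0.1237; check Q = 3.5670e-06
Then add 0.03154 M of A.
Step 2:
                    L           C           A
  Initial       8.145      0.5053      0.0316
  Change      0.03154    -0.03154    -0.03154
  Equil         8.176      0.4737  6.1565e-05
  solve Keq expr → x = -0.03154; check Q = 3.5670e-06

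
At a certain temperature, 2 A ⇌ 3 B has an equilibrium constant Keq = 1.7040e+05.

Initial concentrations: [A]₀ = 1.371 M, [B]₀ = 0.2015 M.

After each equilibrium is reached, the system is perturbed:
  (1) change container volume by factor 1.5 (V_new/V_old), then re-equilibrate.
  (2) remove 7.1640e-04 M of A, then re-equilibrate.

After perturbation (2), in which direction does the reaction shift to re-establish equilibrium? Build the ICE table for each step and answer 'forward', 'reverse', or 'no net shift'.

Direction: reverse

Q₀ = 0.004353 vs Keq = 1.7040e+05 ⇒ Q<K, forward
Step 1:
                    A           B
  init          1.371      0.2015
  Δ            -1.363       2.044
  eq         0.008153       2.246
  solve Keq expr → x = 0.6814; check Q = 1.7040e+05
Then change container volume by factor 1.5 (V_new/V_old).
Step 2:
                    A           B
  init       0.005435       1.497
  Δ       -9.9078e-04    0.001486
  eq         0.004444       1.499
  solve Keq expr → x = 4.9539e-04; check Q = 1.7040e+05
Then remove 7.1640e-04 M of A.
Step 3:
                    A           B
  init       0.003728       1.499
  Δ        7.1165e-04   -0.001067
  eq          0.00444       1.498
  solve Keq expr → x = -3.5583e-04; check Q = 1.7040e+05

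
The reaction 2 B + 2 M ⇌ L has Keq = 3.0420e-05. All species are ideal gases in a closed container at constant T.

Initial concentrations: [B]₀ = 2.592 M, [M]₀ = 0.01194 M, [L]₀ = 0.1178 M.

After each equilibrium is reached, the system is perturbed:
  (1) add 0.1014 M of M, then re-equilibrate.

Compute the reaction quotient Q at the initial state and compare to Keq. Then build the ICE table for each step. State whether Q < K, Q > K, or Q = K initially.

Q₀ = 123 vs Keq = 3.0420e-05 ⇒ Q>K, reverse
Step 1:
                  B         M         L
  I           2.592   0.01194    0.1178
  C          0.2356    0.2356   -0.1178
  E           2.828    0.2475 1.4900e-05
  solve Keq expr → x = -0.1178; check Q = 3.0420e-05
Then add 0.1014 M of M.
Step 2:
                  B         M         L
  I           2.828    0.3489 1.4900e-05
  C       -2.9406e-05 -2.9406e-05 1.4703e-05
  E           2.828    0.3489 2.9603e-05
  solve Keq expr → x = 1.4703e-05; check Q = 3.0420e-05

Q₀ = 123; Q > K (proceeds reverse)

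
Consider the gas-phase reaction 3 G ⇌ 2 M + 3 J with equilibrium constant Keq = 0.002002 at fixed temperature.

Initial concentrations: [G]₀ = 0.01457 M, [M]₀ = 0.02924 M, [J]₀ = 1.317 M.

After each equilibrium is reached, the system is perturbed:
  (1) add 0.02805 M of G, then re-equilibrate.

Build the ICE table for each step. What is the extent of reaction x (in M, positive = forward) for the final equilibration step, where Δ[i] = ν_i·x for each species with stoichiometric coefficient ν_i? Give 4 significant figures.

x = 1.7143e-04 M

Q₀ = 631.4 vs Keq = 0.002002 ⇒ Q>K, reverse
Step 1:
                    G           M           J
  init        0.01457     0.02924       1.317
  Δ           0.04321    -0.02881    -0.04321
  eq          0.05778  4.3228e-04       1.274
  solve Keq expr → x = -0.0144; check Q = 0.002002
Then add 0.02805 M of G.
Step 2:
                    G           M           J
  init        0.08583  4.3228e-04       1.274
  Δ       -5.1428e-04  3.4285e-04  5.1428e-04
  eq          0.08532  7.7514e-04       1.274
  solve Keq expr → x = 1.7143e-04; check Q = 0.002002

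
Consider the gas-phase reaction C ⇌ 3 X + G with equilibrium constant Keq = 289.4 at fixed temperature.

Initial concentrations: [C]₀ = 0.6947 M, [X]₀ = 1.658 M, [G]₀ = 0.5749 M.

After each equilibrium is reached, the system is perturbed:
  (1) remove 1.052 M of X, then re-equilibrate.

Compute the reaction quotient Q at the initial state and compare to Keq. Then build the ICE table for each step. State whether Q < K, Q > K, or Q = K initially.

Q₀ = 3.772; Q < K (proceeds forward)

Q₀ = 3.772 vs Keq = 289.4 ⇒ Q<K, forward
Step 1:
                    C           X           G
  Initial      0.6947       1.658      0.5749
  Change      -0.5526       1.658      0.5526
  Equil        0.1421       3.316       1.128
  solve Keq expr → x = 0.5526; check Q = 289.4
Then remove 1.052 M of X.
Step 2:
                    C           X           G
  Initial      0.1421       2.264       1.128
  Change     -0.07732       0.232     0.07732
  Equil       0.06473       2.496       1.205
  solve Keq expr → x = 0.07732; check Q = 289.4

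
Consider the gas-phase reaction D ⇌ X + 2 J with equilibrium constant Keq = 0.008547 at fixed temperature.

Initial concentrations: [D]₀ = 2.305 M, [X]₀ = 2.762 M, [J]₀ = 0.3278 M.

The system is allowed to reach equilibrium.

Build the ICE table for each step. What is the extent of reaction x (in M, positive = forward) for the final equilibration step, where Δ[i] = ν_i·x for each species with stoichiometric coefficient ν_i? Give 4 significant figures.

Q₀ = 0.1288 vs Keq = 0.008547 ⇒ Q>K, reverse
Step 1:
                   D          X          J
  init         2.305      2.762     0.3278
  Δ           0.1196    -0.1196    -0.2392
  eq           2.425      2.642    0.08856
  solve Keq expr → x = -0.1196; check Q = 0.008547

x = -0.1196 M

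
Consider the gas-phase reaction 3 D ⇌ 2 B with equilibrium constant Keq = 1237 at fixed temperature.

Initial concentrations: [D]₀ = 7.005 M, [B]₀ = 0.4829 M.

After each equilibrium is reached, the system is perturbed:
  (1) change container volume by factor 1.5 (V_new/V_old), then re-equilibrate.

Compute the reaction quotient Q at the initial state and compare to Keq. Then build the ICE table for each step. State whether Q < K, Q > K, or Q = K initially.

Q₀ = 6.7841e-04; Q < K (proceeds forward)

Q₀ = 6.7841e-04 vs Keq = 1237 ⇒ Q<K, forward
Step 1:
                    D           B
  I             7.005      0.4829
  C            -6.734       4.489
  E            0.2714       4.972
  solve Keq expr → x = 2.245; check Q = 1237
Then change container volume by factor 1.5 (V_new/V_old).
Step 2:
                    D           B
  I            0.1809       3.315
  C           0.02547    -0.01698
  E            0.2064       3.298
  solve Keq expr → x = -0.008491; check Q = 1237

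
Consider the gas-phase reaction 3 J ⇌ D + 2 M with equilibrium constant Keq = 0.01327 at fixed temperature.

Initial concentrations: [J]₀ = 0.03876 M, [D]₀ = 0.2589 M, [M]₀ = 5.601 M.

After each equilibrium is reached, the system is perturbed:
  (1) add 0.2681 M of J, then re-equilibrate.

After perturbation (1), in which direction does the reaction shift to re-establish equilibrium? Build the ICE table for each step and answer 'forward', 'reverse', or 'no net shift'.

Q₀ = 1.3948e+05 vs Keq = 0.01327 ⇒ Q>K, reverse
Step 1:
                  J         D         M
  I         0.03876    0.2589     5.601
  C          0.7759   -0.2586   -0.5172
  E          0.8146 2.7757e-04     5.084
  solve Keq expr → x = -0.2586; check Q = 0.01327
Then add 0.2681 M of J.
Step 2:
                  J         D         M
  I           1.083 2.7757e-04     5.084
  C       -0.001116 3.7194e-04 7.4388e-04
  E           1.082 6.4951e-04     5.084
  solve Keq expr → x = 3.7194e-04; check Q = 0.01327

Direction: forward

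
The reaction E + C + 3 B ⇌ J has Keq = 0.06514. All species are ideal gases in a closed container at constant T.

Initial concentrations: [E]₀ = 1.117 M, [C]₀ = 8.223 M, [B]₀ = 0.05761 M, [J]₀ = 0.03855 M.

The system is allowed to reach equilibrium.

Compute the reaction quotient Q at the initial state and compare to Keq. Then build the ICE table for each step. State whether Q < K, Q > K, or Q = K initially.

Q₀ = 21.95 vs Keq = 0.06514 ⇒ Q>K, reverse
Step 1:
                    E           C           B           J
  init          1.117       8.223     0.05761     0.03855
  Δ           0.03577     0.03577      0.1073    -0.03577
  eq            1.153       8.259      0.1649    0.002782
  solve Keq expr → x = -0.03577; check Q = 0.06514

Q₀ = 21.95; Q > K (proceeds reverse)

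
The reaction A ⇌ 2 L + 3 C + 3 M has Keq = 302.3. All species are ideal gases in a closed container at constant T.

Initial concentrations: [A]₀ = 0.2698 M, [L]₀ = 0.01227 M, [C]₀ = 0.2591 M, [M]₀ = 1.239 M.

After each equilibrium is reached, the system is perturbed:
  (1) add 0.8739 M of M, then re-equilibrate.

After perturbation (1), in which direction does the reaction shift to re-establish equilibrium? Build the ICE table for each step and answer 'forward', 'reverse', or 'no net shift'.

Direction: reverse

Q₀ = 1.8461e-05 vs Keq = 302.3 ⇒ Q<K, forward
Step 1:
                    A           L           C           M
  init         0.2698     0.01227      0.2591       1.239
  Δ            -0.261      0.5219      0.7829      0.7829
  eq         0.008829      0.5342       1.042       2.022
  solve Keq expr → x = 0.261; check Q = 302.3
Then add 0.8739 M of M.
Step 2:
                    A           L           C           M
  init       0.008829      0.5342       1.042       2.896
  Δ           0.01177    -0.02354    -0.03531    -0.03531
  eq           0.0206      0.5107       1.007        2.86
  solve Keq expr → x = -0.01177; check Q = 302.3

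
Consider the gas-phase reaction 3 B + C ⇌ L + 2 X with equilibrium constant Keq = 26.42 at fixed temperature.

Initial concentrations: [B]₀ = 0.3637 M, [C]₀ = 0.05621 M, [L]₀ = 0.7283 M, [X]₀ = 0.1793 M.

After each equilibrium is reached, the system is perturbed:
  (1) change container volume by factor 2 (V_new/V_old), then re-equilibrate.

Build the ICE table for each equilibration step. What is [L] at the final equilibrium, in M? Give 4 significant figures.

Q₀ = 8.658 vs Keq = 26.42 ⇒ Q<K, forward
Step 1:
                  B         C         L         X
  Initial    0.3637   0.05621    0.7283    0.1793
  Change   -0.04824  -0.01608   0.01608   0.03216
  Equil      0.3155   0.04013    0.7444    0.2115
  solve Keq expr → x = 0.01608; check Q = 26.42
Then change container volume by factor 2 (V_new/V_old).
Step 2:
                  B         C         L         X
  Initial    0.1577   0.02007    0.3722    0.1057
  Change    0.01469  0.004897 -0.004897 -0.009793
  Equil      0.1724   0.02496    0.3673   0.09594
  solve Keq expr → x = -0.004897; check Q = 26.42

[L]_eq = 0.3673 M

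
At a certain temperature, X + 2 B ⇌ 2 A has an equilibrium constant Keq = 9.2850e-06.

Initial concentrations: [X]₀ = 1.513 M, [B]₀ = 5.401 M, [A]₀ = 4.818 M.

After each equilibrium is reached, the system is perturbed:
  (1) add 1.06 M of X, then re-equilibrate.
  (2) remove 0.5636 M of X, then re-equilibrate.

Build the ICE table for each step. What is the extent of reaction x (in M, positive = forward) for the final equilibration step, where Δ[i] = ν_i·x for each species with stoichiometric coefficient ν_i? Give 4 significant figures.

x = -0.001998 M

Q₀ = 0.526 vs Keq = 9.2850e-06 ⇒ Q>K, reverse
Step 1:
                  X         B         A
  I           1.513     5.401     4.818
  C           2.378     4.757    -4.757
  E           3.891     10.16   0.06106
  solve Keq expr → x = -2.378; check Q = 9.2850e-06
Then add 1.06 M of X.
Step 2:
                  X         B         A
  I           4.951     10.16   0.06106
  C       -0.003868 -0.007736  0.007736
  E           4.948     10.15    0.0688
  solve Keq expr → x = 0.003868; check Q = 9.2850e-06
Then remove 0.5636 M of X.
Step 3:
                  X         B         A
  I           4.384     10.15    0.0688
  C        0.001998  0.003997 -0.003997
  E           4.386     10.15    0.0648
  solve Keq expr → x = -0.001998; check Q = 9.2850e-06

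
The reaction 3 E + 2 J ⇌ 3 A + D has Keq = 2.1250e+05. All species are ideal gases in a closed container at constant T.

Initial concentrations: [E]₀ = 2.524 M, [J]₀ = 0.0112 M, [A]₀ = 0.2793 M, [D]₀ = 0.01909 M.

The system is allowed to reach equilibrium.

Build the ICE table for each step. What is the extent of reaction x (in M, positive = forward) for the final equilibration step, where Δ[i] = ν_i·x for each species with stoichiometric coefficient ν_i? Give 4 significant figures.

Q₀ = 0.2062 vs Keq = 2.1250e+05 ⇒ Q<K, forward
Step 1:
                    E           J           A           D
  I             2.524      0.0112      0.2793     0.01909
  C          -0.01678    -0.01119     0.01678    0.005593
  E             2.507  1.3831e-05      0.2961     0.02468
  solve Keq expr → x = 0.005593; check Q = 2.1250e+05

x = 0.005593 M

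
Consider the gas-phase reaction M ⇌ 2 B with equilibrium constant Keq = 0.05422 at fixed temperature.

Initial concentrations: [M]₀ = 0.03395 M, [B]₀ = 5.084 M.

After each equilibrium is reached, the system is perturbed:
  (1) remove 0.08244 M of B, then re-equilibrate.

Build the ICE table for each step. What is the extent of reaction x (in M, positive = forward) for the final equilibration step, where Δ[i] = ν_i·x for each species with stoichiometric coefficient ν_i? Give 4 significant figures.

Q₀ = 761.3 vs Keq = 0.05422 ⇒ Q>K, reverse
Step 1:
                    M           B
  Initial     0.03395       5.084
  Change        2.362      -4.724
  Equil         2.396      0.3604
  solve Keq expr → x = -2.362; check Q = 0.05422
Then remove 0.08244 M of B.
Step 2:
                    M           B
  Initial       2.396       0.278
  Change     -0.03972     0.07944
  Equil         2.356      0.3574
  solve Keq expr → x = 0.03972; check Q = 0.05422

x = 0.03972 M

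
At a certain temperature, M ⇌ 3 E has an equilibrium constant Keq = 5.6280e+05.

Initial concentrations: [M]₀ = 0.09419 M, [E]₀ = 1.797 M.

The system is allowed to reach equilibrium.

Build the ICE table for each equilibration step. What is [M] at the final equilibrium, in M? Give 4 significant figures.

[M]_eq = 1.5979e-05 M

Q₀ = 61.61 vs Keq = 5.6280e+05 ⇒ Q<K, forward
Step 1:
                   M          E
  Initial    0.09419      1.797
  Change    -0.09417     0.2825
  Equil   1.5979e-05       2.08
  solve Keq expr → x = 0.09417; check Q = 5.6280e+05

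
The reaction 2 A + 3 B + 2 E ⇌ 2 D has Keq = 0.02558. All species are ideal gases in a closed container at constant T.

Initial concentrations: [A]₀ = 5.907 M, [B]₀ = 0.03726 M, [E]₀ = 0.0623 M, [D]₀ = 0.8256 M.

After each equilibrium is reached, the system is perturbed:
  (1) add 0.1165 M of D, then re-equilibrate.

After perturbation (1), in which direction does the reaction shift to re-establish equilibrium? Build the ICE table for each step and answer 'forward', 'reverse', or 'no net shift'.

Direction: reverse

Q₀ = 9.7297e+04 vs Keq = 0.02558 ⇒ Q>K, reverse
Step 1:
                   A          B          E          D
  init         5.907    0.03726     0.0623     0.8256
  Δ            0.473     0.7096      0.473     -0.473
  eq            6.38     0.7468     0.5353     0.3526
  solve Keq expr → x = -0.2365; check Q = 0.02558
Then add 0.1165 M of D.
Step 2:
                   A          B          E          D
  init          6.38     0.7468     0.5353     0.4691
  Δ          0.04031    0.06046    0.04031   -0.04031
  eq            6.42     0.8073     0.5756     0.4288
  solve Keq expr → x = -0.02015; check Q = 0.02558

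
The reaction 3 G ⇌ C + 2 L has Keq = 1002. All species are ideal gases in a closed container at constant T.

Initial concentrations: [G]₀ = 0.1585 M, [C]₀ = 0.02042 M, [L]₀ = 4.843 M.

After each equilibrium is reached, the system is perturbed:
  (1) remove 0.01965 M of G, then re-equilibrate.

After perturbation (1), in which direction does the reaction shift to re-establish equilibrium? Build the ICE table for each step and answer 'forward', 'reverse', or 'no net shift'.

Q₀ = 120.3 vs Keq = 1002 ⇒ Q<K, forward
Step 1:
                    G           C           L
  I            0.1585     0.02042       4.843
  C          -0.05983     0.01994     0.03989
  E           0.09867     0.04036       4.883
  solve Keq expr → x = 0.01994; check Q = 1002
Then remove 0.01965 M of G.
Step 2:
                    G           C           L
  I           0.07902     0.04036       4.883
  C            0.0152   -0.005068    -0.01014
  E           0.09422      0.0353       4.873
  solve Keq expr → x = -0.005068; check Q = 1002

Direction: reverse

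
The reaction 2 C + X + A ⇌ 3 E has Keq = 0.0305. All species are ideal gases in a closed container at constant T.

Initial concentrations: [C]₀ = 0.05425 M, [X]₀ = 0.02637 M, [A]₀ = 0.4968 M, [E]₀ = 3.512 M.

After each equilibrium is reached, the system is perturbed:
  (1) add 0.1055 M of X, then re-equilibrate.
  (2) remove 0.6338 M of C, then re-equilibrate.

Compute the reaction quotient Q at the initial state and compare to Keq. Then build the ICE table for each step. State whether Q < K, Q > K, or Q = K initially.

Q₀ = 1.1235e+06; Q > K (proceeds reverse)

Q₀ = 1.1235e+06 vs Keq = 0.0305 ⇒ Q>K, reverse
Step 1:
                    C           X           A           E
  Initial     0.05425     0.02637      0.4968       3.512
  Change        1.962      0.9809      0.9809      -2.943
  Equil         2.016       1.007       1.478      0.5693
  solve Keq expr → x = -0.9809; check Q = 0.0305
Then add 0.1055 M of X.
Step 2:
                    C           X           A           E
  Initial       2.016       1.113       1.478      0.5693
  Change      -0.0104   -0.005198   -0.005198     0.01559
  Equil         2.006       1.108       1.473      0.5849
  solve Keq expr → x = 0.005198; check Q = 0.0305
Then remove 0.6338 M of C.
Step 3:
                    C           X           A           E
  Initial       1.372       1.108       1.473      0.5849
  Change      0.07103     0.03551     0.03551     -0.1065
  Equil         1.443       1.143       1.508      0.4784
  solve Keq expr → x = -0.03551; check Q = 0.0305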